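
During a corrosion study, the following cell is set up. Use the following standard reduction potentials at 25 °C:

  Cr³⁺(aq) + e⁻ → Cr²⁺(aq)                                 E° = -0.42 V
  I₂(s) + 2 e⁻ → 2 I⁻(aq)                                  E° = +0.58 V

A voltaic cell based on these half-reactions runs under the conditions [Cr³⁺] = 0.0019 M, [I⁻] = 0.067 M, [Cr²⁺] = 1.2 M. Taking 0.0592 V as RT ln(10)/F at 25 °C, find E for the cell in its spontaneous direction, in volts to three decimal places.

I₂/I⁻ is the cathode (higher E°), Cr³⁺/Cr²⁺ the anode: E°cell = +0.58 − (-0.42) = +1.00 V, n = 2.
Overall: I₂(s) + 2 Cr²⁺(aq) → 2 I⁻(aq) + 2 Cr³⁺(aq)
Q = [I⁻]^2·[Cr³⁺]^2 / ([Cr²⁺]^2); log Q = -7.949.
E = E° − (0.0592/n) log Q = +1.00 − (0.0592/2)(-7.949) = +1.235 V.

+1.235 V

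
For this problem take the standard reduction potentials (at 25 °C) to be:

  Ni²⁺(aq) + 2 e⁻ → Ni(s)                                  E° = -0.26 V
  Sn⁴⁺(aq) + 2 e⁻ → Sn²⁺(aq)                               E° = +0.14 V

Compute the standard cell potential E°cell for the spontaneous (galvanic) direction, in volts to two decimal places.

+0.40 V

The Sn⁴⁺/Sn²⁺ couple has the higher reduction potential, so it is the cathode; Ni²⁺/Ni is oxidised at the anode.
E°cell = E°(cathode) − E°(anode) = (+0.14) − (-0.26) = +0.40 V.
Since E°cell > 0, the reaction is spontaneous under standard conditions.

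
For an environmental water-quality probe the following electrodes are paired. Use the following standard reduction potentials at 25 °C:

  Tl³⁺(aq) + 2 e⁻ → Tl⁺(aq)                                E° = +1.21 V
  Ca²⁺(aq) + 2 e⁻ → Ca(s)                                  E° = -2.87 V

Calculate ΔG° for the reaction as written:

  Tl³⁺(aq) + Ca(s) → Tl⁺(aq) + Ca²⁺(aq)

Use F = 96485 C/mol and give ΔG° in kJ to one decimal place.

As written, Tl³⁺/Tl⁺ is reduced (cathode) and Ca²⁺/Ca is oxidised (anode), so E°cell = (+1.21) − (-2.87) = +4.08 V.
Balancing electrons gives n = 2.
ΔG° = −nFE° = −(2)(96485)(+4.08) = -787,318 J = -787.3 kJ.

-787.3 kJ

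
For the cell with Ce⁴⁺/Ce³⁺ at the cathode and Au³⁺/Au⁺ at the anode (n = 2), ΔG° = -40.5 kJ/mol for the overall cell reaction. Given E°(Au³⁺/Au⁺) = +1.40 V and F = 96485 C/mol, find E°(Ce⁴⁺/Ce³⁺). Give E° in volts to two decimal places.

E°cell = −ΔG°/(nF) = −(-40.5×10³)/((2)(96485)) = +0.210 V.
Since Ce⁴⁺/Ce³⁺ is the cathode and Au³⁺/Au⁺ the anode, E°cell = E°(Ce⁴⁺/Ce³⁺) − E°(Au³⁺/Au⁺).
So E°(Ce⁴⁺/Ce³⁺) = E°cell + E°(Au³⁺/Au⁺) = +0.210 + (+1.40) = +1.61 V.

+1.61 V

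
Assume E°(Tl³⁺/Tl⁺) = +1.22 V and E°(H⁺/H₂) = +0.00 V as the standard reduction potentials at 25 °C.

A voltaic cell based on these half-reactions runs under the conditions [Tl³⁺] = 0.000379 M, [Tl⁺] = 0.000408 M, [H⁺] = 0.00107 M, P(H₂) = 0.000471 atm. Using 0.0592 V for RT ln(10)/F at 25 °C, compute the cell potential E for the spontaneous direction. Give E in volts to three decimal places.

+1.296 V

Tl³⁺/Tl⁺ is the cathode (higher E°), H⁺/H₂ the anode: E°cell = +1.22 − (+0.00) = +1.22 V, n = 2.
Overall: Tl³⁺(aq) + H₂(g) → Tl⁺(aq) + 2 H⁺(aq)
Q = [Tl⁺]·[H⁺]^2 / ([Tl³⁺]·P(H₂)); log Q = -2.582.
E = E° − (0.0592/n) log Q = +1.22 − (0.0592/2)(-2.582) = +1.296 V.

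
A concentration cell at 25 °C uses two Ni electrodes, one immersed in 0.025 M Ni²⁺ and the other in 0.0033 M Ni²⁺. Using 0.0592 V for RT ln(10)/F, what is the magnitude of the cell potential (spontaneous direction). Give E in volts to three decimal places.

For a concentration cell E°cell = 0. The 0.025 M side is the cathode (reduction is favoured where [Ni²⁺] is higher).
With n = 2, E = −(0.0592/2) log([Ni²⁺]ₐₙ/[Ni²⁺]꜀ₐₜ) = −(0.0592/2) log(0.0033/0.025) = −(0.0592/2)(-0.879) = +0.026 V.

+0.026 V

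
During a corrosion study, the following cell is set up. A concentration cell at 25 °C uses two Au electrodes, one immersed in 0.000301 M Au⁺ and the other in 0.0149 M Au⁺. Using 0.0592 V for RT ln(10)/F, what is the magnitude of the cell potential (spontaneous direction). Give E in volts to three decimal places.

For a concentration cell E°cell = 0. The 0.0149 M side is the cathode (reduction is favoured where [Au⁺] is higher).
With n = 1, E = −(0.0592/1) log([Au⁺]ₐₙ/[Au⁺]꜀ₐₜ) = −(0.0592/1) log(0.000301/0.0149) = −(0.0592/1)(-1.695) = +0.100 V.

+0.100 V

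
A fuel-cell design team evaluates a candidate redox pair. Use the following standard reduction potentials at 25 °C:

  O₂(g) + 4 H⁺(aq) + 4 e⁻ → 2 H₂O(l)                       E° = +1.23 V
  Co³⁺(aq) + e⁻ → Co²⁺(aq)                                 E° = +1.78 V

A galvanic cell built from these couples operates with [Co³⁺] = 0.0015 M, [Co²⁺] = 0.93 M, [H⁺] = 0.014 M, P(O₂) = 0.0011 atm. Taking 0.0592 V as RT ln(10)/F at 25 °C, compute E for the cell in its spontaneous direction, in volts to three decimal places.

Co³⁺/Co²⁺ is the cathode (higher E°), O₂/H₂O the anode: E°cell = +1.78 − (+1.23) = +0.55 V, n = 4.
Overall: 4 Co³⁺(aq) + 2 H₂O(l) → 4 Co²⁺(aq) + O₂(g) + 4 H⁺(aq)
Q = [Co²⁺]^4·P(O₂)·[H⁺]^4 / ([Co³⁺]^4); log Q = 0.795.
E = E° − (0.0592/n) log Q = +0.55 − (0.0592/4)(0.795) = +0.538 V.

+0.538 V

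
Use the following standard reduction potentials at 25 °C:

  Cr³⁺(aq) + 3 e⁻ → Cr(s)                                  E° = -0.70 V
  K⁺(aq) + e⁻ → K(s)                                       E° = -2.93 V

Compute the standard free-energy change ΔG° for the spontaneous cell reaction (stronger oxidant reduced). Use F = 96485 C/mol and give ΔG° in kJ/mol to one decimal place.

-645.5 kJ/mol

Cr³⁺/Cr (E° = -0.70 V) is the cathode; K⁺/K (E° = -2.93 V) is the anode, so E°cell = +2.23 V.
Balancing electrons gives n = 3 (lcm of 3 and 1).
ΔG° = −nFE° = −(3)(96485)(+2.23) = -645,485 J = -645.5 kJ/mol.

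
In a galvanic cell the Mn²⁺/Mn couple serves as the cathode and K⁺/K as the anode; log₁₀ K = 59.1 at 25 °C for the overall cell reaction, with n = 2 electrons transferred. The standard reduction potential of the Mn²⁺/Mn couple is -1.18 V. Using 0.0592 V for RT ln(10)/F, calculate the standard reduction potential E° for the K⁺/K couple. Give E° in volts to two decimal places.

E°cell = (0.0592/n)·log K = (0.0592/2)(59.1) = +1.749 V.
Since Mn²⁺/Mn is the cathode and K⁺/K the anode, E°cell = E°(Mn²⁺/Mn) − E°(K⁺/K).
So E°(K⁺/K) = E°(Mn²⁺/Mn) − E°cell = (-1.18) − (+1.749) = -2.93 V.

-2.93 V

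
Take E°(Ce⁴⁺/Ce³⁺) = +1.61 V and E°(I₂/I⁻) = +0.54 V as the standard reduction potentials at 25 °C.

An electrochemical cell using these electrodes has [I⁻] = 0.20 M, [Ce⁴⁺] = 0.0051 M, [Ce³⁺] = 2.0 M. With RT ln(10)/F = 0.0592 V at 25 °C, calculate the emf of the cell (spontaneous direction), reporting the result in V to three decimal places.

Ce⁴⁺/Ce³⁺ is the cathode (higher E°), I₂/I⁻ the anode: E°cell = +1.61 − (+0.54) = +1.07 V, n = 2.
Overall: 2 Ce⁴⁺(aq) + 2 I⁻(aq) → 2 Ce³⁺(aq) + I₂(s)
Q = [Ce³⁺]^2 / ([Ce⁴⁺]^2·[I⁻]^2); log Q = 6.585.
E = E° − (0.0592/n) log Q = +1.07 − (0.0592/2)(6.585) = +0.875 V.

+0.875 V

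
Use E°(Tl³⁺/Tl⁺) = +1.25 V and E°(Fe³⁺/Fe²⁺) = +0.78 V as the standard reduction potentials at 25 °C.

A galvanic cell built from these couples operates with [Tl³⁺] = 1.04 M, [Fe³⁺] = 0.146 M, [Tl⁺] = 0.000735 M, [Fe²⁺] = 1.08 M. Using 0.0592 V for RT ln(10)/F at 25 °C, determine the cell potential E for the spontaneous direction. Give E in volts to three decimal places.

+0.615 V

Tl³⁺/Tl⁺ is the cathode (higher E°), Fe³⁺/Fe²⁺ the anode: E°cell = +1.25 − (+0.78) = +0.47 V, n = 2.
Overall: Tl³⁺(aq) + 2 Fe²⁺(aq) → Tl⁺(aq) + 2 Fe³⁺(aq)
Q = [Tl⁺]·[Fe³⁺]^2 / ([Tl³⁺]·[Fe²⁺]^2); log Q = -4.889.
E = E° − (0.0592/n) log Q = +0.47 − (0.0592/2)(-4.889) = +0.615 V.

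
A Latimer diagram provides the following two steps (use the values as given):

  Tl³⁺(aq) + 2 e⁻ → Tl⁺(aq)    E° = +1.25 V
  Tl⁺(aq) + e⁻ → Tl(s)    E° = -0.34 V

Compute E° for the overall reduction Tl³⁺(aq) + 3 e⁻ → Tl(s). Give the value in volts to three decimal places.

Since ΔG° = −nFE° is additive over sequential reductions, n₃E°₃ = n₁E°₁ + n₂E°₂.
E°₃ = (2×+1.25 + 1×-0.34) / 3 = (+2.160) / 3 = +0.720 V.
E° values themselves are not directly additive — weighting by electron count is essential.

+0.720 V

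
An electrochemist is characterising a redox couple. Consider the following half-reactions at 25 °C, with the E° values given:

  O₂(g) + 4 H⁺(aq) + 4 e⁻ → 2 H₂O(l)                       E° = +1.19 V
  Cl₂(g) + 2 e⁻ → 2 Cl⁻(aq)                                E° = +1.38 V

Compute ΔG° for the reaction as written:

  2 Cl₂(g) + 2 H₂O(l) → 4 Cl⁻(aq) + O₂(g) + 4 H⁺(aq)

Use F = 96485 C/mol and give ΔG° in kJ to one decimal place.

As written, Cl₂/Cl⁻ is reduced (cathode) and O₂/H₂O is oxidised (anode), so E°cell = (+1.38) − (+1.19) = +0.19 V.
Balancing electrons gives n = 4.
ΔG° = −nFE° = −(4)(96485)(+0.19) = -73,329 J = -73.3 kJ.

-73.3 kJ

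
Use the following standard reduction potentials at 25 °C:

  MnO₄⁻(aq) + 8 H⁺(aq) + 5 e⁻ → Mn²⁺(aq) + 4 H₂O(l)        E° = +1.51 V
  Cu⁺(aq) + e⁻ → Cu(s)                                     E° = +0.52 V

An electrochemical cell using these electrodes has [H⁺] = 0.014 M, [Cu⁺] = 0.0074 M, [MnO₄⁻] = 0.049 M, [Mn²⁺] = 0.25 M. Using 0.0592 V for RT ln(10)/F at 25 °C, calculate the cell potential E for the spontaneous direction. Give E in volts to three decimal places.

+0.932 V

MnO₄⁻/Mn²⁺ is the cathode (higher E°), Cu⁺/Cu the anode: E°cell = +1.51 − (+0.52) = +0.99 V, n = 5.
Overall: MnO₄⁻(aq) + 8 H⁺(aq) + 5 Cu(s) → Mn²⁺(aq) + 4 H₂O(l) + 5 Cu⁺(aq)
Q = [Mn²⁺]·[Cu⁺]^5 / ([MnO₄⁻]·[H⁺]^8); log Q = 4.885.
E = E° − (0.0592/n) log Q = +0.99 − (0.0592/5)(4.885) = +0.932 V.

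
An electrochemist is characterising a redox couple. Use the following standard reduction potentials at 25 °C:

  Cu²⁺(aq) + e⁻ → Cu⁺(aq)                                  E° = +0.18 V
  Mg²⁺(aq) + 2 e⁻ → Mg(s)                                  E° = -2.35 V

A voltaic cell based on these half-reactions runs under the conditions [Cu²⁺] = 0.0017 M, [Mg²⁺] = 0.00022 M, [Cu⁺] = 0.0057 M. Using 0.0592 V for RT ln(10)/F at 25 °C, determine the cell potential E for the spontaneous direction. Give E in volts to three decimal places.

+2.607 V

Cu²⁺/Cu⁺ is the cathode (higher E°), Mg²⁺/Mg the anode: E°cell = +0.18 − (-2.35) = +2.53 V, n = 2.
Overall: 2 Cu²⁺(aq) + Mg(s) → 2 Cu⁺(aq) + Mg²⁺(aq)
Q = [Cu⁺]^2·[Mg²⁺] / ([Cu²⁺]^2); log Q = -2.607.
E = E° − (0.0592/n) log Q = +2.53 − (0.0592/2)(-2.607) = +2.607 V.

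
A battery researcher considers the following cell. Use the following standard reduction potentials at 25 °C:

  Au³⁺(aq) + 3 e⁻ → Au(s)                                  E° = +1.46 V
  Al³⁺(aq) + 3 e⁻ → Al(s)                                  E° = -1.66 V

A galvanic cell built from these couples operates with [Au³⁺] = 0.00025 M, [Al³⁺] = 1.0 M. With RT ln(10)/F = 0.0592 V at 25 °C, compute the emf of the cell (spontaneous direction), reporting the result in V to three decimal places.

+3.049 V

Au³⁺/Au is the cathode (higher E°), Al³⁺/Al the anode: E°cell = +1.46 − (-1.66) = +3.12 V, n = 3.
Overall: Au³⁺(aq) + Al(s) → Au(s) + Al³⁺(aq)
Q = [Al³⁺] / ([Au³⁺]); log Q = 3.602.
E = E° − (0.0592/n) log Q = +3.12 − (0.0592/3)(3.602) = +3.049 V.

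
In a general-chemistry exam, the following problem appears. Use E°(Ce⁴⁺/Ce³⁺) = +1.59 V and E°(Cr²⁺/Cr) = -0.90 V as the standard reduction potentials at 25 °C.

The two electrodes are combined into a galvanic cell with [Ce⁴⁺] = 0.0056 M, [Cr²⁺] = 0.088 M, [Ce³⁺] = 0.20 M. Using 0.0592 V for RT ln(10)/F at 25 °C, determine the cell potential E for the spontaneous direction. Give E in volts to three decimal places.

+2.429 V

Ce⁴⁺/Ce³⁺ is the cathode (higher E°), Cr²⁺/Cr the anode: E°cell = +1.59 − (-0.90) = +2.49 V, n = 2.
Overall: 2 Ce⁴⁺(aq) + Cr(s) → 2 Ce³⁺(aq) + Cr²⁺(aq)
Q = [Ce³⁺]^2·[Cr²⁺] / ([Ce⁴⁺]^2); log Q = 2.050.
E = E° − (0.0592/n) log Q = +2.49 − (0.0592/2)(2.050) = +2.429 V.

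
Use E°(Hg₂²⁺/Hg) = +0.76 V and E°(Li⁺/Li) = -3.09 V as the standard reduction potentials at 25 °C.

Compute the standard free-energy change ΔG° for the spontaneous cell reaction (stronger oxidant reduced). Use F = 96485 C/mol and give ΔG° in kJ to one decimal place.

Hg₂²⁺/Hg (E° = +0.76 V) is the cathode; Li⁺/Li (E° = -3.09 V) is the anode, so E°cell = +3.85 V.
Balancing electrons gives n = 2 (lcm of 2 and 1).
ΔG° = −nFE° = −(2)(96485)(+3.85) = -742,934 J = -742.9 kJ.

-742.9 kJ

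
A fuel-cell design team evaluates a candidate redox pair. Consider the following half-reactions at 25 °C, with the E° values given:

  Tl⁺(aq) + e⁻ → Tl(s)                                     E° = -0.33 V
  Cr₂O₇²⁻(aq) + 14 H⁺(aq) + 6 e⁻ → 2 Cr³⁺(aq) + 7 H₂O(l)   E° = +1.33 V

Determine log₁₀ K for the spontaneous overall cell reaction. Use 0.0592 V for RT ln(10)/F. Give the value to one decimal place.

Cathode: Cr₂O₇²⁻/Cr³⁺; anode: Tl⁺/Tl. E°cell = +1.66 V, n = 6.
log K = nE°cell / 0.0592 = (6)(+1.66) / 0.0592 = 168.2.

168.2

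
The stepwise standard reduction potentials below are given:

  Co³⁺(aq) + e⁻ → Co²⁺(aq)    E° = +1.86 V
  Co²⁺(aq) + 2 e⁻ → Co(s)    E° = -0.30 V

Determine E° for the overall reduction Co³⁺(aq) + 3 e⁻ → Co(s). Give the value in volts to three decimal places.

Adding the free-energy changes (−nFE°) of the two steps gives −n₃FE°₃ = −n₁FE°₁ − n₂FE°₂.
E°₃ = (1×+1.86 + 2×-0.30) / 3 = (+1.260) / 3 = +0.420 V.
Simply averaging or adding the two E° values would be wrong; the electron-weighted sum is required.

+0.420 V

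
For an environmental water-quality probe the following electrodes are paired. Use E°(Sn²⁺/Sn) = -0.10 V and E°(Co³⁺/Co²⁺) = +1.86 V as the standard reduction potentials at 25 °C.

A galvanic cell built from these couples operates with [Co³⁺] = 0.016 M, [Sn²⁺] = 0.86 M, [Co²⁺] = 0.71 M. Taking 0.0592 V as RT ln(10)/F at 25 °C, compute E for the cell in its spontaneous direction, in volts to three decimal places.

Co³⁺/Co²⁺ is the cathode (higher E°), Sn²⁺/Sn the anode: E°cell = +1.86 − (-0.10) = +1.96 V, n = 2.
Overall: 2 Co³⁺(aq) + Sn(s) → 2 Co²⁺(aq) + Sn²⁺(aq)
Q = [Co²⁺]^2·[Sn²⁺] / ([Co³⁺]^2); log Q = 3.229.
E = E° − (0.0592/n) log Q = +1.96 − (0.0592/2)(3.229) = +1.864 V.

+1.864 V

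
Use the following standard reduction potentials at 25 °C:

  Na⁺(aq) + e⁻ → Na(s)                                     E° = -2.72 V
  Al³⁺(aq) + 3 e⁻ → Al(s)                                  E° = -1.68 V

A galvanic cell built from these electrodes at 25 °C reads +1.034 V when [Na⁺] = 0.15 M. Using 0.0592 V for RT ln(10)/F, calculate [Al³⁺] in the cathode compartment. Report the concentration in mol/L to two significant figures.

0.0017 M

Al³⁺/Al is the cathode, Na⁺/Na the anode: E°cell = +1.04 V, n = 3.
Overall reaction: Al³⁺(aq) + 3 Na(s) → Al(s) + 3 Na⁺(aq); Q = [Na⁺]^3/[Al³⁺]^1.
From E = E° − (0.0592/n) log Q: log Q = (E° − E)·n/0.0592 = (+1.04 − (+1.034))·3/0.0592 = 0.3041.
So 1·log[Al³⁺] = 3·log(0.15) − log Q = -2.4717 − (0.3041) = -2.7758; [Al³⁺] = 10^(-2.7758) ≈ 0.0017 M.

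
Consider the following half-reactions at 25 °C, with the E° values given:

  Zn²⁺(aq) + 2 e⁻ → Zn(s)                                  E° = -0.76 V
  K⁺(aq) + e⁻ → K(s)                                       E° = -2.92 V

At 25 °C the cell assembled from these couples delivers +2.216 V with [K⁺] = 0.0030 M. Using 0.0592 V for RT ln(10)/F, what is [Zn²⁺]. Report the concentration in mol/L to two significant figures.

Zn²⁺/Zn is the cathode, K⁺/K the anode: E°cell = +2.16 V, n = 2.
Overall reaction: Zn²⁺(aq) + 2 K(s) → Zn(s) + 2 K⁺(aq); Q = [K⁺]^2/[Zn²⁺]^1.
From E = E° − (0.0592/n) log Q: log Q = (E° − E)·n/0.0592 = (+2.16 − (+2.216))·2/0.0592 = -1.8919.
So 1·log[Zn²⁺] = 2·log(0.003) − log Q = -5.0458 − (-1.8919) = -3.1539; [Zn²⁺] = 10^(-3.1539) ≈ 0.00070 M.

0.00070 M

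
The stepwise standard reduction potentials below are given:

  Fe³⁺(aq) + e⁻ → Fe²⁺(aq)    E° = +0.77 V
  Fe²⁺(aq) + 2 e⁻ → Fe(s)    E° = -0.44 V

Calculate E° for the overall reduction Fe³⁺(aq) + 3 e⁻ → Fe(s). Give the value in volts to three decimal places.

Since ΔG° = −nFE° is additive over sequential reductions, n₃E°₃ = n₁E°₁ + n₂E°₂.
E°₃ = (1×+0.77 + 2×-0.44) / 3 = (-0.110) / 3 = -0.037 V.

-0.037 V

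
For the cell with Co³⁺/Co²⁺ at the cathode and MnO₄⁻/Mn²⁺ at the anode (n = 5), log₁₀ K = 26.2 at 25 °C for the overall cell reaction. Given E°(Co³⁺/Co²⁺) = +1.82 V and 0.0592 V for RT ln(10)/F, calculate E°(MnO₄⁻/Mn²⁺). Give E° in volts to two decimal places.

E°cell = (0.0592/n)·log K = (0.0592/5)(26.2) = +0.310 V.
Since Co³⁺/Co²⁺ is the cathode and MnO₄⁻/Mn²⁺ the anode, E°cell = E°(Co³⁺/Co²⁺) − E°(MnO₄⁻/Mn²⁺).
So E°(MnO₄⁻/Mn²⁺) = E°(Co³⁺/Co²⁺) − E°cell = (+1.82) − (+0.310) = +1.51 V.

+1.51 V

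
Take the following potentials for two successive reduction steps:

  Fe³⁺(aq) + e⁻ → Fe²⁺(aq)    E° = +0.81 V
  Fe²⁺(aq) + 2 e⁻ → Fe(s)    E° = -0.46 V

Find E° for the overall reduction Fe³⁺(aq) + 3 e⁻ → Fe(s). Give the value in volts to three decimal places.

-0.037 V

Since ΔG° = −nFE° is additive over sequential reductions, n₃E°₃ = n₁E°₁ + n₂E°₂.
E°₃ = (1×+0.81 + 2×-0.46) / 3 = (-0.110) / 3 = -0.037 V.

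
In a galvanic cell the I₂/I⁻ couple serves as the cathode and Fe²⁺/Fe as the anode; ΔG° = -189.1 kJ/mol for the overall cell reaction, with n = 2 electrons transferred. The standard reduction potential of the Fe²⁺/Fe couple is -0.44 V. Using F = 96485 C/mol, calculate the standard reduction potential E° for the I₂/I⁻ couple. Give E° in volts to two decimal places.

+0.54 V

E°cell = −ΔG°/(nF) = −(-189.1×10³)/((2)(96485)) = +0.980 V.
Since I₂/I⁻ is the cathode and Fe²⁺/Fe the anode, E°cell = E°(I₂/I⁻) − E°(Fe²⁺/Fe).
So E°(I₂/I⁻) = E°cell + E°(Fe²⁺/Fe) = +0.980 + (-0.44) = +0.54 V.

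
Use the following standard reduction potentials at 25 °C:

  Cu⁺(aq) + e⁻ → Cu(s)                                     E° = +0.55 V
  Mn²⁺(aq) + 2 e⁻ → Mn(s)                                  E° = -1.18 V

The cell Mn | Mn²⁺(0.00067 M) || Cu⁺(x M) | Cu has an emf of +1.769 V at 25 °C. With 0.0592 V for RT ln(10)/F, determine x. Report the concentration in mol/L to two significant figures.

0.12 M

Cu⁺/Cu is the cathode, Mn²⁺/Mn the anode: E°cell = +1.73 V, n = 2.
Overall reaction: 2 Cu⁺(aq) + Mn(s) → 2 Cu(s) + Mn²⁺(aq); Q = [Mn²⁺]^1/[Cu⁺]^2.
From E = E° − (0.0592/n) log Q: log Q = (E° − E)·n/0.0592 = (+1.73 − (+1.769))·2/0.0592 = -1.3176.
So 2·log[Cu⁺] = 1·log(0.00067) − log Q = -3.1739 − (-1.3176) = -1.8563; log[Cu⁺] = -1.8563 / 2 = -0.9282; [Cu⁺] = 10^(-0.9282) ≈ 0.12 M.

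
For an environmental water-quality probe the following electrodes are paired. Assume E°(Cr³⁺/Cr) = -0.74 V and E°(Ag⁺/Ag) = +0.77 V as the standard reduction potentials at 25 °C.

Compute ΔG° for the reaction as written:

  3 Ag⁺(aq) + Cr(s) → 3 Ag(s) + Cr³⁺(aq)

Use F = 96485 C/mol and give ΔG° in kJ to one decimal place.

As written, Ag⁺/Ag is reduced (cathode) and Cr³⁺/Cr is oxidised (anode), so E°cell = (+0.77) − (-0.74) = +1.51 V.
Balancing electrons gives n = 3.
ΔG° = −nFE° = −(3)(96485)(+1.51) = -437,077 J = -437.1 kJ.

-437.1 kJ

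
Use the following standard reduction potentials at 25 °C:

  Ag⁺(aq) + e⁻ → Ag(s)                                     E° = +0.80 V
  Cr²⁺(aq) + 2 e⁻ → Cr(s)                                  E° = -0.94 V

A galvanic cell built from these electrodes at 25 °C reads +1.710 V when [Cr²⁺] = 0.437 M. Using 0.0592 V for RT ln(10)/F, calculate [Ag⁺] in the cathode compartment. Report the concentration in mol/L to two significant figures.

0.21 M

Ag⁺/Ag is the cathode, Cr²⁺/Cr the anode: E°cell = +1.74 V, n = 2.
Overall reaction: 2 Ag⁺(aq) + Cr(s) → 2 Ag(s) + Cr²⁺(aq); Q = [Cr²⁺]^1/[Ag⁺]^2.
From E = E° − (0.0592/n) log Q: log Q = (E° − E)·n/0.0592 = (+1.74 − (+1.710))·2/0.0592 = 1.0135.
So 2·log[Ag⁺] = 1·log(0.437) − log Q = -0.3595 − (1.0135) = -1.3730; log[Ag⁺] = -1.3730 / 2 = -0.6865; [Ag⁺] = 10^(-0.6865) ≈ 0.21 M.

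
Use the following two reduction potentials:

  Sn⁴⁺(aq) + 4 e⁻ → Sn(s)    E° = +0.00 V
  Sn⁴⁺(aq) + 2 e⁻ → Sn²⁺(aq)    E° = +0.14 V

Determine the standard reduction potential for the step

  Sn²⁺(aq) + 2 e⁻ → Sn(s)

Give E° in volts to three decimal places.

Sequential free energies add, so n₃E°₃ = n₁E°₁ + n₂E°₂.
With n₃ = 4, and the known step contributing 2×(+0.14) V, the unknown satisfies 2·E° = 4×(+0.00) − 2×(+0.14) = -0.280.
E° = -0.280 / 2 = -0.140 V.

-0.140 V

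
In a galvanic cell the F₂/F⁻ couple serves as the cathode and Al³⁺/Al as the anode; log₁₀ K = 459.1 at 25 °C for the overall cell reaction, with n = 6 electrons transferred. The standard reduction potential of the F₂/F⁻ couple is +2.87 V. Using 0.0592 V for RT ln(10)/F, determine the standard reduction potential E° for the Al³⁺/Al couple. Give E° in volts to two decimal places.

E°cell = (0.0592/n)·log K = (0.0592/6)(459.1) = +4.530 V.
Since F₂/F⁻ is the cathode and Al³⁺/Al the anode, E°cell = E°(F₂/F⁻) − E°(Al³⁺/Al).
So E°(Al³⁺/Al) = E°(F₂/F⁻) − E°cell = (+2.87) − (+4.530) = -1.66 V.

-1.66 V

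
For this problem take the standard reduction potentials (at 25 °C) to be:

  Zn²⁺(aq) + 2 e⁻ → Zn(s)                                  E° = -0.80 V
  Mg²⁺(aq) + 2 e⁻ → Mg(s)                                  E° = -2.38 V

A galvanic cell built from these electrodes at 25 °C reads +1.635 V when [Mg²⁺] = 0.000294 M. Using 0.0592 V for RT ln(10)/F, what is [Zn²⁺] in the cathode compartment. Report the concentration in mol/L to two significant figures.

Zn²⁺/Zn is the cathode, Mg²⁺/Mg the anode: E°cell = +1.58 V, n = 2.
Overall reaction: Zn²⁺(aq) + Mg(s) → Zn(s) + Mg²⁺(aq); Q = [Mg²⁺]^1/[Zn²⁺]^1.
From E = E° − (0.0592/n) log Q: log Q = (E° − E)·n/0.0592 = (+1.58 − (+1.635))·2/0.0592 = -1.8581.
So 1·log[Zn²⁺] = 1·log(0.000294) − log Q = -3.5317 − (-1.8581) = -1.6736; [Zn²⁺] = 10^(-1.6736) ≈ 0.021 M.

0.021 M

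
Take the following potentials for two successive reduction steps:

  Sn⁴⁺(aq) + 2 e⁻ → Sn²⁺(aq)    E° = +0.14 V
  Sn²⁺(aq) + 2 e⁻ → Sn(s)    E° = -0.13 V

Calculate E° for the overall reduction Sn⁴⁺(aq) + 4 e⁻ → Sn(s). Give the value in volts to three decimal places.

Since ΔG° = −nFE° is additive over sequential reductions, n₃E°₃ = n₁E°₁ + n₂E°₂.
E°₃ = (2×+0.14 + 2×-0.13) / 4 = (+0.020) / 4 = +0.005 V.

+0.005 V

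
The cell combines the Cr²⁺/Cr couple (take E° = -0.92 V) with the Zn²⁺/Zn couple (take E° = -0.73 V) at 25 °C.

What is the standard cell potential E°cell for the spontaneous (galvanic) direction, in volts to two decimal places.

+0.19 V

The Zn²⁺/Zn couple has the higher reduction potential, so it is the cathode; Cr²⁺/Cr is oxidised at the anode.
E°cell = E°(cathode) − E°(anode) = (-0.73) − (-0.92) = +0.19 V.
Since E°cell > 0, the reaction is spontaneous under standard conditions.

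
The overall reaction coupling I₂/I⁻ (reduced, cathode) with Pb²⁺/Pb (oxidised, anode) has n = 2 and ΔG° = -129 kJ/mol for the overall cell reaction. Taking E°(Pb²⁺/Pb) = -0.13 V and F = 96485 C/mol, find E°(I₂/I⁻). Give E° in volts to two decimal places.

+0.54 V

E°cell = −ΔG°/(nF) = −(-129×10³)/((2)(96485)) = +0.668 V.
Since I₂/I⁻ is the cathode and Pb²⁺/Pb the anode, E°cell = E°(I₂/I⁻) − E°(Pb²⁺/Pb).
So E°(I₂/I⁻) = E°cell + E°(Pb²⁺/Pb) = +0.668 + (-0.13) = +0.54 V.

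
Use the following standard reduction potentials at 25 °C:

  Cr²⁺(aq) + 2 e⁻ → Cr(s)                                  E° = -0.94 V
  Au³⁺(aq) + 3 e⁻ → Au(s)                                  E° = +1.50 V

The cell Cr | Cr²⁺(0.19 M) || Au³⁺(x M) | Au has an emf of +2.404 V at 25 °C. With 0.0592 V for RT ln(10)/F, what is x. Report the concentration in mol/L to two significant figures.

0.0012 M

Au³⁺/Au is the cathode, Cr²⁺/Cr the anode: E°cell = +2.44 V, n = 6.
Overall reaction: 2 Au³⁺(aq) + 3 Cr(s) → 2 Au(s) + 3 Cr²⁺(aq); Q = [Cr²⁺]^3/[Au³⁺]^2.
From E = E° − (0.0592/n) log Q: log Q = (E° − E)·n/0.0592 = (+2.44 − (+2.404))·6/0.0592 = 3.6486.
So 2·log[Au³⁺] = 3·log(0.19) − log Q = -2.1637 − (3.6486) = -5.8123; log[Au³⁺] = -5.8123 / 2 = -2.9061; [Au³⁺] = 10^(-2.9061) ≈ 0.0012 M.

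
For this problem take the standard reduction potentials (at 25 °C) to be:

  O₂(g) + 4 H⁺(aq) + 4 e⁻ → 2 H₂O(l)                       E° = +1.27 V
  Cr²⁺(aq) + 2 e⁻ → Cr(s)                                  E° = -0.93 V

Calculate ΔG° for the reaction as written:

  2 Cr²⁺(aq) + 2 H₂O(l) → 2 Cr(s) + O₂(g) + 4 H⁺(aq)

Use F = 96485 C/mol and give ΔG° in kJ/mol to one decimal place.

As written, Cr²⁺/Cr is reduced (cathode) and O₂/H₂O is oxidised (anode), so E°cell = (-0.93) − (+1.27) = -2.20 V.
Balancing electrons gives n = 4.
ΔG° = −nFE° = −(4)(96485)(-2.20) = 849,068 J = +849.1 kJ/mol.

+849.1 kJ/mol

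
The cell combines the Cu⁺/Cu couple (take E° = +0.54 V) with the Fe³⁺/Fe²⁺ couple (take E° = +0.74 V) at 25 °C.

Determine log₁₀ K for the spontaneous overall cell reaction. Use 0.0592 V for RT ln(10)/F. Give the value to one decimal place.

3.4

Cathode: Fe³⁺/Fe²⁺; anode: Cu⁺/Cu. E°cell = +0.20 V, n = 1.
log K = nE°cell / 0.0592 = (1)(+0.20) / 0.0592 = 3.4.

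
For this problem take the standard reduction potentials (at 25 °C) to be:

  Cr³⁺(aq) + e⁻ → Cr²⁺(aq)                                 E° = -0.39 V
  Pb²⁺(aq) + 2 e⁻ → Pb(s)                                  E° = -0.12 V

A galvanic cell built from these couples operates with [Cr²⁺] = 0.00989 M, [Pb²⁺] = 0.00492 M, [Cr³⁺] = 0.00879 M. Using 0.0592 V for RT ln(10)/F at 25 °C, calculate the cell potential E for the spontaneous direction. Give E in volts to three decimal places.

Pb²⁺/Pb is the cathode (higher E°), Cr³⁺/Cr²⁺ the anode: E°cell = -0.12 − (-0.39) = +0.27 V, n = 2.
Overall: Pb²⁺(aq) + 2 Cr²⁺(aq) → Pb(s) + 2 Cr³⁺(aq)
Q = [Cr³⁺]^2 / ([Pb²⁺]·[Cr²⁺]^2); log Q = 2.206.
E = E° − (0.0592/n) log Q = +0.27 − (0.0592/2)(2.206) = +0.205 V.

+0.205 V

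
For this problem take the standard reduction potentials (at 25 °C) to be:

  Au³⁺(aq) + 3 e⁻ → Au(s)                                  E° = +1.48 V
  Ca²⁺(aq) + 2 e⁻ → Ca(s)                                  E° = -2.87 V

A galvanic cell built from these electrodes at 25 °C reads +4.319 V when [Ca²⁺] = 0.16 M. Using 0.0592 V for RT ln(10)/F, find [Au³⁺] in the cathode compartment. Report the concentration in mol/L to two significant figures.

0.0017 M

Au³⁺/Au is the cathode, Ca²⁺/Ca the anode: E°cell = +4.35 V, n = 6.
Overall reaction: 2 Au³⁺(aq) + 3 Ca(s) → 2 Au(s) + 3 Ca²⁺(aq); Q = [Ca²⁺]^3/[Au³⁺]^2.
From E = E° − (0.0592/n) log Q: log Q = (E° − E)·n/0.0592 = (+4.35 − (+4.319))·6/0.0592 = 3.1419.
So 2·log[Au³⁺] = 3·log(0.16) − log Q = -2.3876 − (3.1419) = -5.5295; log[Au³⁺] = -5.5295 / 2 = -2.7647; [Au³⁺] = 10^(-2.7647) ≈ 0.0017 M.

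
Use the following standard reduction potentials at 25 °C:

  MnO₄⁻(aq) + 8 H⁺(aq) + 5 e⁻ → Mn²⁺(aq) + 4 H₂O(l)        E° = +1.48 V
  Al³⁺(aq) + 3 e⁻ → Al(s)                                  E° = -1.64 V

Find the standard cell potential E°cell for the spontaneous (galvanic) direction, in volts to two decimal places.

+3.12 V

The MnO₄⁻/Mn²⁺ couple has the higher reduction potential, so it is the cathode; Al³⁺/Al is oxidised at the anode.
E°cell = E°(cathode) − E°(anode) = (+1.48) − (-1.64) = +3.12 V.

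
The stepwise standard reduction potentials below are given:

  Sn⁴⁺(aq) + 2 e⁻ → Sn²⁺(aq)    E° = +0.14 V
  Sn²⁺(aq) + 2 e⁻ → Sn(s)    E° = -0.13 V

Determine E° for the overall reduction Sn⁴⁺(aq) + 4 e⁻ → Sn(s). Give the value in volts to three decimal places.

Adding the free-energy changes (−nFE°) of the two steps gives −n₃FE°₃ = −n₁FE°₁ − n₂FE°₂.
E°₃ = (2×+0.14 + 2×-0.13) / 4 = (+0.020) / 4 = +0.005 V.

+0.005 V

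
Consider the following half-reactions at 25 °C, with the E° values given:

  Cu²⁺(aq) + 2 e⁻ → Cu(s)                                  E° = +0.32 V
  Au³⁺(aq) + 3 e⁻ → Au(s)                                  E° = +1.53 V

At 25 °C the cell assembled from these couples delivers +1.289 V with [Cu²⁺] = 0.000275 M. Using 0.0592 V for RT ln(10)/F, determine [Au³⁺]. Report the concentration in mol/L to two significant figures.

Au³⁺/Au is the cathode, Cu²⁺/Cu the anode: E°cell = +1.21 V, n = 6.
Overall reaction: 2 Au³⁺(aq) + 3 Cu(s) → 2 Au(s) + 3 Cu²⁺(aq); Q = [Cu²⁺]^3/[Au³⁺]^2.
From E = E° − (0.0592/n) log Q: log Q = (E° − E)·n/0.0592 = (+1.21 − (+1.289))·6/0.0592 = -8.0068.
So 2·log[Au³⁺] = 3·log(0.000275) − log Q = -10.6820 − (-8.0068) = -2.6752; log[Au³⁺] = -2.6752 / 2 = -1.3376; [Au³⁺] = 10^(-1.3376) ≈ 0.046 M.

0.046 M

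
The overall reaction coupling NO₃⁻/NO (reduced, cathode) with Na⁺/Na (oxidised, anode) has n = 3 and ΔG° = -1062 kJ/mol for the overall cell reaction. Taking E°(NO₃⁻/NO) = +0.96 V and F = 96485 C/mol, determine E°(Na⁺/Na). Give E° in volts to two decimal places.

E°cell = −ΔG°/(nF) = −(-1062×10³)/((3)(96485)) = +3.669 V.
Since NO₃⁻/NO is the cathode and Na⁺/Na the anode, E°cell = E°(NO₃⁻/NO) − E°(Na⁺/Na).
So E°(Na⁺/Na) = E°(NO₃⁻/NO) − E°cell = (+0.96) − (+3.669) = -2.71 V.

-2.71 V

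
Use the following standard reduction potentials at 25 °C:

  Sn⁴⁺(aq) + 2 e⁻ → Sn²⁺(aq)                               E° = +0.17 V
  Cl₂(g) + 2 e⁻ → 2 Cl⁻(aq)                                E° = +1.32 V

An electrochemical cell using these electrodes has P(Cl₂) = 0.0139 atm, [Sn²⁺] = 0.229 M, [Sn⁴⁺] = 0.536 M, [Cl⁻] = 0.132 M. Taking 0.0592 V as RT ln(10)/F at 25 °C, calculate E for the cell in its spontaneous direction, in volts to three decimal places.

Cl₂/Cl⁻ is the cathode (higher E°), Sn⁴⁺/Sn²⁺ the anode: E°cell = +1.32 − (+0.17) = +1.15 V, n = 2.
Overall: Cl₂(g) + Sn²⁺(aq) → 2 Cl⁻(aq) + Sn⁴⁺(aq)
Q = [Cl⁻]^2·[Sn⁴⁺] / (P(Cl₂)·[Sn²⁺]); log Q = 0.467.
E = E° − (0.0592/n) log Q = +1.15 − (0.0592/2)(0.467) = +1.136 V.

+1.136 V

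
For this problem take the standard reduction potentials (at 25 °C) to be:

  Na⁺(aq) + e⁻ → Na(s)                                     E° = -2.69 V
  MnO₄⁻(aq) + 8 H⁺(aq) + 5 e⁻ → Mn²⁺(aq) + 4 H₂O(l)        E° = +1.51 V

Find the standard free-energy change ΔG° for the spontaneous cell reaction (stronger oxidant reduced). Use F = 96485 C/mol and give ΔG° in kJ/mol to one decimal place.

MnO₄⁻/Mn²⁺ (E° = +1.51 V) is the cathode; Na⁺/Na (E° = -2.69 V) is the anode, so E°cell = +4.20 V.
Balancing electrons gives n = 5 (lcm of 5 and 1).
ΔG° = −nFE° = −(5)(96485)(+4.20) = -2,026,185 J = -2026.2 kJ/mol.

-2026.2 kJ/mol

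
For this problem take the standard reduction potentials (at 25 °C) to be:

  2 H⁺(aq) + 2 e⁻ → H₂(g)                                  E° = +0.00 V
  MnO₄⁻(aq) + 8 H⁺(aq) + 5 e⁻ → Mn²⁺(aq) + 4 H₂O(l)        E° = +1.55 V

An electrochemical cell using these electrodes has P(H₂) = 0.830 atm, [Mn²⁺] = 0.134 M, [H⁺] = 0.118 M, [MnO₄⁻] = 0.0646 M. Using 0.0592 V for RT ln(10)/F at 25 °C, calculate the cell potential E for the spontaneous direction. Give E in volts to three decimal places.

MnO₄⁻/Mn²⁺ is the cathode (higher E°), H⁺/H₂ the anode: E°cell = +1.55 − (+0.00) = +1.55 V, n = 10.
Overall: 2 MnO₄⁻(aq) + 6 H⁺(aq) + 5 H₂(g) → 2 Mn²⁺(aq) + 8 H₂O(l)
Q = [Mn²⁺]^2 / ([MnO₄⁻]^2·[H⁺]^6·P(H₂)^5); log Q = 6.607.
E = E° − (0.0592/n) log Q = +1.55 − (0.0592/10)(6.607) = +1.511 V.

+1.511 V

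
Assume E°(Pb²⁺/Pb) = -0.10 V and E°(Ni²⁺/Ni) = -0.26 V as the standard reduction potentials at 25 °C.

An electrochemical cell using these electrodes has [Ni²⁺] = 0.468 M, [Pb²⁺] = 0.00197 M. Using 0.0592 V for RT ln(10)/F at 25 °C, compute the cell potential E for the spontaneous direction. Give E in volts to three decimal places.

Pb²⁺/Pb is the cathode (higher E°), Ni²⁺/Ni the anode: E°cell = -0.10 − (-0.26) = +0.16 V, n = 2.
Overall: Pb²⁺(aq) + Ni(s) → Pb(s) + Ni²⁺(aq)
Q = [Ni²⁺] / ([Pb²⁺]); log Q = 2.376.
E = E° − (0.0592/n) log Q = +0.16 − (0.0592/2)(2.376) = +0.090 V.

+0.090 V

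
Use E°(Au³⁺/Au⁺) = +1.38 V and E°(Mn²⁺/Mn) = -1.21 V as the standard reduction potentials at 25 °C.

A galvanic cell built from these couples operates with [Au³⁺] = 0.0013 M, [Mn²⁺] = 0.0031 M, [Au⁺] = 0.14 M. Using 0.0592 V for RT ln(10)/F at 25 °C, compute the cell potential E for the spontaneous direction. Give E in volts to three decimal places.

Au³⁺/Au⁺ is the cathode (higher E°), Mn²⁺/Mn the anode: E°cell = +1.38 − (-1.21) = +2.59 V, n = 2.
Overall: Au³⁺(aq) + Mn(s) → Au⁺(aq) + Mn²⁺(aq)
Q = [Au⁺]·[Mn²⁺] / ([Au³⁺]); log Q = -0.476.
E = E° − (0.0592/n) log Q = +2.59 − (0.0592/2)(-0.476) = +2.604 V.

+2.604 V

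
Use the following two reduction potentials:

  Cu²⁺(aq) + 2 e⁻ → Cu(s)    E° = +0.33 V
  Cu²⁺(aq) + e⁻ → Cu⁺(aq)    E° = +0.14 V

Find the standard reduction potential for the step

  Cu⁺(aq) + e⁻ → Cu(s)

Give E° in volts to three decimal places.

Sequential free energies add, so n₃E°₃ = n₁E°₁ + n₂E°₂.
With n₃ = 2, and the known step contributing 1×(+0.14) V, the unknown satisfies 1·E° = 2×(+0.33) − 1×(+0.14) = +0.520.
E° = +0.520 / 1 = +0.520 V.

+0.520 V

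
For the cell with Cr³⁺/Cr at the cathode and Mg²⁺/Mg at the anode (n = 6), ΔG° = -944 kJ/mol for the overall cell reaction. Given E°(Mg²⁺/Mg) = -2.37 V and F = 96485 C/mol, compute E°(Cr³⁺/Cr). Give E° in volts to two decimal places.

-0.74 V

E°cell = −ΔG°/(nF) = −(-944×10³)/((6)(96485)) = +1.631 V.
Since Cr³⁺/Cr is the cathode and Mg²⁺/Mg the anode, E°cell = E°(Cr³⁺/Cr) − E°(Mg²⁺/Mg).
So E°(Cr³⁺/Cr) = E°cell + E°(Mg²⁺/Mg) = +1.631 + (-2.37) = -0.74 V.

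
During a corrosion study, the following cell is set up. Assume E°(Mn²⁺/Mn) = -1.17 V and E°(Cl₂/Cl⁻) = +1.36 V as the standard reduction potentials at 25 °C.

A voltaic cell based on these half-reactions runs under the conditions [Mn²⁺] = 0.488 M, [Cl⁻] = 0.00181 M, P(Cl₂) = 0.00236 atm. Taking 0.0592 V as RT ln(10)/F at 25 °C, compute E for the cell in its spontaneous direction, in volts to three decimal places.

+2.624 V

Cl₂/Cl⁻ is the cathode (higher E°), Mn²⁺/Mn the anode: E°cell = +1.36 − (-1.17) = +2.53 V, n = 2.
Overall: Cl₂(g) + Mn(s) → 2 Cl⁻(aq) + Mn²⁺(aq)
Q = [Cl⁻]^2·[Mn²⁺] / (P(Cl₂)); log Q = -3.169.
E = E° − (0.0592/n) log Q = +2.53 − (0.0592/2)(-3.169) = +2.624 V.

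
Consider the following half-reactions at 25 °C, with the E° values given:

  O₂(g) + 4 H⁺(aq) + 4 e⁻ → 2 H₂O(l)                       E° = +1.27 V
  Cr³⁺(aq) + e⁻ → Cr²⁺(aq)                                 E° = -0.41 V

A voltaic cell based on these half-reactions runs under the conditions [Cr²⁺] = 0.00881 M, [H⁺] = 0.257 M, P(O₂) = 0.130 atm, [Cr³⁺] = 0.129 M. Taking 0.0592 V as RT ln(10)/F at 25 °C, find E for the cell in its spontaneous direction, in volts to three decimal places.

O₂/H₂O is the cathode (higher E°), Cr³⁺/Cr²⁺ the anode: E°cell = +1.27 − (-0.41) = +1.68 V, n = 4.
Overall: O₂(g) + 4 H⁺(aq) + 4 Cr²⁺(aq) → 2 H₂O(l) + 4 Cr³⁺(aq)
Q = [Cr³⁺]^4 / (P(O₂)·[H⁺]^4·[Cr²⁺]^4); log Q = 7.909.
E = E° − (0.0592/n) log Q = +1.68 − (0.0592/4)(7.909) = +1.563 V.

+1.563 V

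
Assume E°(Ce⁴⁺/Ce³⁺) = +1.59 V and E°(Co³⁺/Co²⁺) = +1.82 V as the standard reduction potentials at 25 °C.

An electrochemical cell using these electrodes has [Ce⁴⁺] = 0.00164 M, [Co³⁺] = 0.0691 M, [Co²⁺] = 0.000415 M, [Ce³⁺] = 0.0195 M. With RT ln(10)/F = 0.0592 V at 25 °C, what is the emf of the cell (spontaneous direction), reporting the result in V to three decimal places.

Co³⁺/Co²⁺ is the cathode (higher E°), Ce⁴⁺/Ce³⁺ the anode: E°cell = +1.82 − (+1.59) = +0.23 V, n = 1.
Overall: Co³⁺(aq) + Ce³⁺(aq) → Co²⁺(aq) + Ce⁴⁺(aq)
Q = [Co²⁺]·[Ce⁴⁺] / ([Co³⁺]·[Ce³⁺]); log Q = -3.297.
E = E° − (0.0592/n) log Q = +0.23 − (0.0592/1)(-3.297) = +0.425 V.

+0.425 V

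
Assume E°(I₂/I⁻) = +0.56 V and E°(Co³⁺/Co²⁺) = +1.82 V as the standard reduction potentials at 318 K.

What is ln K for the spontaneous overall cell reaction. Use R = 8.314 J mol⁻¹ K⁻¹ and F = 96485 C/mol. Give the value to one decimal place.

Cathode: Co³⁺/Co²⁺; anode: I₂/I⁻. E°cell = (+1.82) − (+0.56) = +1.26 V, with n = 2.
ΔG° = −nFE° = −RT ln K, so ln K = nFE°/(RT) = (2)(96485)(+1.26) / ((8.314)(318)) = 91.965.

92.0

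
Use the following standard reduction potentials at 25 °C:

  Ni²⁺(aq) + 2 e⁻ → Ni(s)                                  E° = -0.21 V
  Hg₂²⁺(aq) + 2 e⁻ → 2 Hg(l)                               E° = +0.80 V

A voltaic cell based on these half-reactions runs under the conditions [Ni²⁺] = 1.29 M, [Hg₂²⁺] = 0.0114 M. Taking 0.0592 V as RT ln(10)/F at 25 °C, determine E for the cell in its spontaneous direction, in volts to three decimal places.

Hg₂²⁺/Hg is the cathode (higher E°), Ni²⁺/Ni the anode: E°cell = +0.80 − (-0.21) = +1.01 V, n = 2.
Overall: Hg₂²⁺(aq) + Ni(s) → 2 Hg(l) + Ni²⁺(aq)
Q = [Ni²⁺] / ([Hg₂²⁺]); log Q = 2.054.
E = E° − (0.0592/n) log Q = +1.01 − (0.0592/2)(2.054) = +0.949 V.

+0.949 V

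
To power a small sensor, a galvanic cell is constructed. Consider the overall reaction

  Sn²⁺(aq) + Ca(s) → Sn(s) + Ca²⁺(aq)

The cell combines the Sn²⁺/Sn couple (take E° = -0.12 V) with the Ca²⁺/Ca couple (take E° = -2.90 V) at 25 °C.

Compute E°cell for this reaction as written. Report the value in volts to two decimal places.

The Sn²⁺/Sn couple has the higher reduction potential, so it is the cathode; Ca²⁺/Ca is oxidised at the anode.
E°cell = E°(cathode) − E°(anode) = (-0.12) − (-2.90) = +2.78 V.
Since E°cell > 0, the reaction is spontaneous under standard conditions.

+2.78 V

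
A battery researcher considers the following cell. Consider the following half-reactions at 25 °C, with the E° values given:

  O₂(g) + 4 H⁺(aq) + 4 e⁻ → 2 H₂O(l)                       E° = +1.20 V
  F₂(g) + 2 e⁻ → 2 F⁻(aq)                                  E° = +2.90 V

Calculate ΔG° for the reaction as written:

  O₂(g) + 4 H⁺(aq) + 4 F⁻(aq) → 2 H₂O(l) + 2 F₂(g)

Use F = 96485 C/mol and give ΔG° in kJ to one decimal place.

+656.1 kJ

As written, O₂/H₂O is reduced (cathode) and F₂/F⁻ is oxidised (anode), so E°cell = (+1.20) − (+2.90) = -1.70 V.
Balancing electrons gives n = 4.
ΔG° = −nFE° = −(4)(96485)(-1.70) = 656,098 J = +656.1 kJ.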